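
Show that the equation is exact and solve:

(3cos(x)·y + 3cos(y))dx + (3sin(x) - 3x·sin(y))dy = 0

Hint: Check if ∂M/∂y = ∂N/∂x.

Verify exactness: ∂M/∂y = ∂N/∂x ✓
Find F(x,y) such that ∂F/∂x = M, ∂F/∂y = N
Solution: 3sin(x)·y + 3x·cos(y) = C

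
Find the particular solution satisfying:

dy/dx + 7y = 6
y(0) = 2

General solution: y = 6/7 + Ce^(-7x)
Applying y(0) = 2: C = 2 - 6/7 = 8/7
Particular solution: y = 6/7 + (8/7)e^(-7x)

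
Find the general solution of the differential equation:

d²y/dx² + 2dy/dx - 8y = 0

Characteristic equation: r² + 2r - 8 = 0
Roots: r = 2, -4 (distinct real)
General solution: y = C₁e^(2x) + C₂e^(-4x)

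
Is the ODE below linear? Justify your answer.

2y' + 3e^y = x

No. Nonlinear (e^y is nonlinear in y)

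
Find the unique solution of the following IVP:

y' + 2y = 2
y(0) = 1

General solution: y = 1 + Ce^(-2x)
Applying y(0) = 1: C = 1 - 1 = 0
Particular solution: y = 1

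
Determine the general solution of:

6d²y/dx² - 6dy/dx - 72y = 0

Characteristic equation: 6r² - 6r - 72 = 0
Divide by 6: r² - r - 12 = 0
Roots: r = 4, -3 (distinct real)
General solution: y = C₁e^(4x) + C₂e^(-3x)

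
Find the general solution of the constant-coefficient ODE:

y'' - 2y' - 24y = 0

Characteristic equation: r² - 2r - 24 = 0
Roots: r = 6, -4 (distinct real)
General solution: y = C₁e^(6x) + C₂e^(-4x)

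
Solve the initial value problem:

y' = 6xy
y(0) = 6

General solution: y = Ce^(3x²)
Applying IC y(0) = 6:
Particular solution: y = 6e^(3x²)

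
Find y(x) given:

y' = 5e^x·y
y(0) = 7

General solution: y = Ce^(5e^x)
Applying IC y(0) = 7:
Particular solution: y = 7e^(5(e^x - 1))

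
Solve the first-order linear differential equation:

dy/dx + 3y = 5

Using integrating factor method:

General solution: y = 5/3 + Ce^(-3x)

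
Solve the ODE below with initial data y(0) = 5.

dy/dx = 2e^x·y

General solution: y = Ce^(2e^x)
Applying IC y(0) = 5:
Particular solution: y = 5e^(2(e^x - 1))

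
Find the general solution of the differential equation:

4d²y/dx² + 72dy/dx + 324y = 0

Characteristic equation: 4r² + 72r + 324 = 0
Divide by 4: r² + 18r + 81 = 0
Factored: (r + 9)² = 0
Repeated root: r = -9
General solution: y = (C₁ + C₂x)e^(-9x)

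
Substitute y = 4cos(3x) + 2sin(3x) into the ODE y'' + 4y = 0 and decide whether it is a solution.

Verification:
y'' = -36cos(3x) - 18sin(3x)
y'' + 4y ≠ 0 (frequency mismatch: got 9 instead of 4)

No, it is not a solution.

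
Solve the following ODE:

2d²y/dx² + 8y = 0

Characteristic equation: 2r² + 8 = 0
Divide by 2: r² + 4 = 0
Roots: r = ±2i (complex conjugates)
General solution: y = C₁cos(2x) + C₂sin(2x)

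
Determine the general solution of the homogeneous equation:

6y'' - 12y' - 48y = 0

Characteristic equation: 6r² - 12r - 48 = 0
Divide by 6: r² - 2r - 8 = 0
Roots: r = 4, -2 (distinct real)
General solution: y = C₁e^(4x) + C₂e^(-2x)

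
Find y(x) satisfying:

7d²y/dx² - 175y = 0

Characteristic equation: 7r² - 175 = 0
Divide by 7: r² - 25 = 0
Roots: r = 5, -5 (distinct real)
General solution: y = C₁e^(5x) + C₂e^(-5x)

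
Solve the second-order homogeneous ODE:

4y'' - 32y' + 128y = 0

Characteristic equation: 4r² - 32r + 128 = 0
Divide by 4: r² - 8r + 32 = 0
Roots: r = 4 ± 4i (complex conjugates)
General solution: y = e^(4x)(C₁cos(4x) + C₂sin(4x))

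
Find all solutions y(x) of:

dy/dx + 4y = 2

Using integrating factor method:

General solution: y = 1/2 + Ce^(-4x)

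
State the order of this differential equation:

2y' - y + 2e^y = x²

The order is 1 (highest derivative is of order 1).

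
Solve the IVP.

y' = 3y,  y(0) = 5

General solution: y = Ce^(3x)
Applying IC y(0) = 5:
Particular solution: y = 5e^(3x)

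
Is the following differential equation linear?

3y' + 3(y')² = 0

No. Nonlinear ((y')² term)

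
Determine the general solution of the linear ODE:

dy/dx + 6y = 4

Using integrating factor method:

General solution: y = 2/3 + Ce^(-6x)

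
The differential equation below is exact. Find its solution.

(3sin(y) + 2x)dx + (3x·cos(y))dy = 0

Verify exactness: ∂M/∂y = ∂N/∂x ✓
Find F(x,y) such that ∂F/∂x = M, ∂F/∂y = N
Solution: 3x·sin(y) + x² = C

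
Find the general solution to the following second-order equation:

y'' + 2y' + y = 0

Characteristic equation: r² + 2r + 1 = 0
Factored: (r + 1)² = 0
Repeated root: r = -1
General solution: y = (C₁ + C₂x)e^(-x)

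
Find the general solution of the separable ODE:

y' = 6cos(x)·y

Separating variables and integrating:
ln|y| = 6sin(x) + C

General solution: y = Ce^(6sin(x))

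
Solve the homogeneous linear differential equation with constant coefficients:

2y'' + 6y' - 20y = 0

Characteristic equation: 2r² + 6r - 20 = 0
Divide by 2: r² + 3r - 10 = 0
Roots: r = 2, -5 (distinct real)
General solution: y = C₁e^(2x) + C₂e^(-5x)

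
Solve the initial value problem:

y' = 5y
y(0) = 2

General solution: y = Ce^(5x)
Applying IC y(0) = 2:
Particular solution: y = 2e^(5x)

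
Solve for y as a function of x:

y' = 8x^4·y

Separating variables and integrating:
ln|y| = 8x^5/5 + C

General solution: y = Ce^(8x^5/5)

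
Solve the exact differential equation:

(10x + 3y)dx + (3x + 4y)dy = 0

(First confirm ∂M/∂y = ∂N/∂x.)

Verify exactness: ∂M/∂y = ∂N/∂x ✓
Find F(x,y) such that ∂F/∂x = M, ∂F/∂y = N
Solution: 5x² + 3xy + 2y² = C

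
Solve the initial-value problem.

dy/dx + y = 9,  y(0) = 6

General solution: y = 9 + Ce^(-x)
Applying y(0) = 6: C = 6 - 9 = -3
Particular solution: y = 9 - 3e^(-x)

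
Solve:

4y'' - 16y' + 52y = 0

Characteristic equation: 4r² - 16r + 52 = 0
Divide by 4: r² - 4r + 13 = 0
Roots: r = 2 ± 3i (complex conjugates)
General solution: y = e^(2x)(C₁cos(3x) + C₂sin(3x))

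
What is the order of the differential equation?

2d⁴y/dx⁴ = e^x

The order is 4 (highest derivative is of order 4).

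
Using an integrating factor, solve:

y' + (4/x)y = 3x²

Using integrating factor method:

General solution: y = (3/7)x^3 + Cx^(-4)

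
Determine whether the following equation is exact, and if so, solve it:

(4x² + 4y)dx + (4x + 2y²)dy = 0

Verify exactness: ∂M/∂y = ∂N/∂x ✓
Find F(x,y) such that ∂F/∂x = M, ∂F/∂y = N
Solution: 4x³/3 + 4xy + 2y³/3 = C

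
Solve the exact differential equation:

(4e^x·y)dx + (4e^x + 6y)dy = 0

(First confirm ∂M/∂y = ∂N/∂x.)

Verify exactness: ∂M/∂y = ∂N/∂x ✓
Find F(x,y) such that ∂F/∂x = M, ∂F/∂y = N
Solution: 4e^x·y + 3y² = C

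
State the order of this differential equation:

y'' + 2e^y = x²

The order is 2 (highest derivative is of order 2).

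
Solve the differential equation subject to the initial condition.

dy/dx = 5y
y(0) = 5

General solution: y = Ce^(5x)
Applying IC y(0) = 5:
Particular solution: y = 5e^(5x)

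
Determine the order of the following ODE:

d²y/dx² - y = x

The order is 2 (highest derivative is of order 2).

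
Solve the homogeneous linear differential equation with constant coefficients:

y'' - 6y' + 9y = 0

Characteristic equation: r² - 6r + 9 = 0
Factored: (r - 3)² = 0
Repeated root: r = 3
General solution: y = (C₁ + C₂x)e^(3x)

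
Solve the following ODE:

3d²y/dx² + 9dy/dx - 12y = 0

Characteristic equation: 3r² + 9r - 12 = 0
Divide by 3: r² + 3r - 4 = 0
Roots: r = 1, -4 (distinct real)
General solution: y = C₁e^x + C₂e^(-4x)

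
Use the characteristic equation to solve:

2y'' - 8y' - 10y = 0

Characteristic equation: 2r² - 8r - 10 = 0
Divide by 2: r² - 4r - 5 = 0
Roots: r = 5, -1 (distinct real)
General solution: y = C₁e^(5x) + C₂e^(-x)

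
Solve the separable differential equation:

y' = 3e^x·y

Separating variables and integrating:
ln|y| = 3e^x + C

General solution: y = Ce^(3e^x)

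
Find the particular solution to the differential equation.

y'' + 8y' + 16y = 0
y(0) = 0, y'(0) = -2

General solution: y = (C₁ + C₂x)e^(-4x)
Repeated root r = -4
Applying ICs: C₁ = 0, C₂ = -2
Particular solution: y = -2xe^(-4x)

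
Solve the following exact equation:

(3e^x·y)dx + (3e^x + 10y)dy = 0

Verify exactness: ∂M/∂y = ∂N/∂x ✓
Find F(x,y) such that ∂F/∂x = M, ∂F/∂y = N
Solution: 3e^x·y + 5y² = C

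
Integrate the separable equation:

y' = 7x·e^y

Separating variables and integrating:
-e^(-y) = 7x²/2 + C

General solution: y = -ln(C - 7x²/2)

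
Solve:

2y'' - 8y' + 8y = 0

Characteristic equation: 2r² - 8r + 8 = 0
Divide by 2: r² - 4r + 4 = 0
Factored: (r - 2)² = 0
Repeated root: r = 2
General solution: y = (C₁ + C₂x)e^(2x)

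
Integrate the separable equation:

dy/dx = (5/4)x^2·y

Separating variables and integrating:
ln|y| = 5x^3/12 + C

General solution: y = Ce^(5x^3/12)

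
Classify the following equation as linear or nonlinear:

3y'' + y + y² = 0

Nonlinear (y² term)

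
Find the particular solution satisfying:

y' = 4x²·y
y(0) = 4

General solution: y = Ce^(4x³/3)
Applying IC y(0) = 4:
Particular solution: y = 4e^(4x³/3)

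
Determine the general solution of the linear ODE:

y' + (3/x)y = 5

Using integrating factor method:

General solution: y = (5/4)x + Cx^(-3)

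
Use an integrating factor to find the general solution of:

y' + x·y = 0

Using integrating factor method:

General solution: y = Ce^(-x^2/2)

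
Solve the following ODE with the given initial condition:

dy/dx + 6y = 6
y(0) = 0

General solution: y = 1 + Ce^(-6x)
Applying y(0) = 0: C = 0 - 1 = -1
Particular solution: y = 1 - e^(-6x)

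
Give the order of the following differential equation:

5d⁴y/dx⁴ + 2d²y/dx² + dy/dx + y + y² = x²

The order is 4 (highest derivative is of order 4).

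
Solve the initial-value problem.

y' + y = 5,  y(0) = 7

General solution: y = 5 + Ce^(-x)
Applying y(0) = 7: C = 7 - 5 = 2
Particular solution: y = 5 + 2e^(-x)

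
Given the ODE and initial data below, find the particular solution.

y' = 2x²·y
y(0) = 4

General solution: y = Ce^(2x³/3)
Applying IC y(0) = 4:
Particular solution: y = 4e^(2x³/3)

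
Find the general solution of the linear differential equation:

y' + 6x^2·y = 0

Using integrating factor method:

General solution: y = Ce^(-2x^3)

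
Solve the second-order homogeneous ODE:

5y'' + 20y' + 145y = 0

Characteristic equation: 5r² + 20r + 145 = 0
Divide by 5: r² + 4r + 29 = 0
Roots: r = -2 ± 5i (complex conjugates)
General solution: y = e^(-2x)(C₁cos(5x) + C₂sin(5x))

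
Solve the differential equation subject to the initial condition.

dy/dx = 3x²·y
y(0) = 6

General solution: y = Ce^(x³)
Applying IC y(0) = 6:
Particular solution: y = 6e^(x³)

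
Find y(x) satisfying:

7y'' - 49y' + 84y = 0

Characteristic equation: 7r² - 49r + 84 = 0
Divide by 7: r² - 7r + 12 = 0
Roots: r = 4, 3 (distinct real)
General solution: y = C₁e^(4x) + C₂e^(3x)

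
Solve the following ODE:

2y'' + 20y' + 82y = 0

Characteristic equation: 2r² + 20r + 82 = 0
Divide by 2: r² + 10r + 41 = 0
Roots: r = -5 ± 4i (complex conjugates)
General solution: y = e^(-5x)(C₁cos(4x) + C₂sin(4x))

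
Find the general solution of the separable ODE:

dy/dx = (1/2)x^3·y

Separating variables and integrating:
ln|y| = x^4/8 + C

General solution: y = Ce^(x^4/8)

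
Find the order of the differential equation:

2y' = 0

The order is 1 (highest derivative is of order 1).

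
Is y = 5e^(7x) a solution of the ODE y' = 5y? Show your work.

Verification:
y = 5e^(7x)
y' = 35e^(7x)
But 5y = 25e^(7x)
y' ≠ 5y — the derivative does not match

No, it is not a solution.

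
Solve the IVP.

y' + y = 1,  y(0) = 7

General solution: y = 1 + Ce^(-x)
Applying y(0) = 7: C = 7 - 1 = 6
Particular solution: y = 1 + 6e^(-x)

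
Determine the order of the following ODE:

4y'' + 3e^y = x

The order is 2 (highest derivative is of order 2).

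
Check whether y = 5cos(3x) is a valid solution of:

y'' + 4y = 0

Verification:
y'' = -45cos(3x)
y'' + 4y ≠ 0 (frequency mismatch: got 9 instead of 4)

No, it is not a solution.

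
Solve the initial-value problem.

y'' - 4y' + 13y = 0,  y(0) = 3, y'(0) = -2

General solution: y = e^(2x)(C₁cos(3x) + C₂sin(3x))
Complex roots r = 2 ± 3i
Applying ICs: C₁ = 3, C₂ = -8/3
Particular solution: y = e^(2x)(3cos(3x) - (8/3)sin(3x))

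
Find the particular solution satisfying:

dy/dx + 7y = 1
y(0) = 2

General solution: y = 1/7 + Ce^(-7x)
Applying y(0) = 2: C = 2 - 1/7 = 13/7
Particular solution: y = 1/7 + (13/7)e^(-7x)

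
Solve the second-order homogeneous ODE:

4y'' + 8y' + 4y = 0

Characteristic equation: 4r² + 8r + 4 = 0
Divide by 4: r² + 2r + 1 = 0
Factored: (r + 1)² = 0
Repeated root: r = -1
General solution: y = (C₁ + C₂x)e^(-x)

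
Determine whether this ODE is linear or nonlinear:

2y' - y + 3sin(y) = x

Nonlinear (sin(y) is nonlinear in y)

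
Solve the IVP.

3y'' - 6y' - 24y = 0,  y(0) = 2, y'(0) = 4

General solution: y = C₁e^(4x) + C₂e^(-2x)
Applying ICs: C₁ = 4/3, C₂ = 2/3
Particular solution: y = (4/3)e^(4x) + (2/3)e^(-2x)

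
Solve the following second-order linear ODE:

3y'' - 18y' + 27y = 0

Characteristic equation: 3r² - 18r + 27 = 0
Divide by 3: r² - 6r + 9 = 0
Factored: (r - 3)² = 0
Repeated root: r = 3
General solution: y = (C₁ + C₂x)e^(3x)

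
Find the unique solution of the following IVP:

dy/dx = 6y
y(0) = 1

General solution: y = Ce^(6x)
Applying IC y(0) = 1:
Particular solution: y = e^(6x)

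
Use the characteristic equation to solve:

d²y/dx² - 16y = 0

Characteristic equation: r² - 16 = 0
Roots: r = 4, -4 (distinct real)
General solution: y = C₁e^(4x) + C₂e^(-4x)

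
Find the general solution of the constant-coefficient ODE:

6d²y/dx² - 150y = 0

Characteristic equation: 6r² - 150 = 0
Divide by 6: r² - 25 = 0
Roots: r = 5, -5 (distinct real)
General solution: y = C₁e^(5x) + C₂e^(-5x)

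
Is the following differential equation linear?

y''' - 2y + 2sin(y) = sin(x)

No. Nonlinear (sin(y) is nonlinear in y)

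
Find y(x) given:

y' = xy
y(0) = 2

General solution: y = Ce^(x²/2)
Applying IC y(0) = 2:
Particular solution: y = 2e^(x²/2)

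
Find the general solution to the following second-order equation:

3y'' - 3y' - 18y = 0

Characteristic equation: 3r² - 3r - 18 = 0
Divide by 3: r² - r - 6 = 0
Roots: r = 3, -2 (distinct real)
General solution: y = C₁e^(3x) + C₂e^(-2x)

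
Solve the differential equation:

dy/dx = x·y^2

Separating variables and integrating:
-1/y = x^2/2 + C

General solution: y^-1 = (-1/2)x^2 + C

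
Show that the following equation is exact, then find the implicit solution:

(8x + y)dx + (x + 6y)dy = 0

Verify exactness: ∂M/∂y = ∂N/∂x ✓
Find F(x,y) such that ∂F/∂x = M, ∂F/∂y = N
Solution: 4x² + xy + 3y² = C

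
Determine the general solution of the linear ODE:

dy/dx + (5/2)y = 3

Using integrating factor method:

General solution: y = 6/5 + Ce^(-5x/2)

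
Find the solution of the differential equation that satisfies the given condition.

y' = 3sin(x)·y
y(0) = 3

General solution: y = Ce^(-3cos(x))
Applying IC y(0) = 3:
Particular solution: y = 3e^(3(1-cos(x)))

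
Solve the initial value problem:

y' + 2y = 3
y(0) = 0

General solution: y = 3/2 + Ce^(-2x)
Applying y(0) = 0: C = 0 - 3/2 = -3/2
Particular solution: y = 3/2 - (3/2)e^(-2x)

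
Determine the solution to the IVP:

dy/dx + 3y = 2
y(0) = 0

General solution: y = 2/3 + Ce^(-3x)
Applying y(0) = 0: C = 0 - 2/3 = -2/3
Particular solution: y = 2/3 - (2/3)e^(-3x)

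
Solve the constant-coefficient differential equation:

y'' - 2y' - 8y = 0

Characteristic equation: r² - 2r - 8 = 0
Roots: r = 4, -2 (distinct real)
General solution: y = C₁e^(4x) + C₂e^(-2x)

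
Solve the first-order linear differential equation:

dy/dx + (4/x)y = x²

Using integrating factor method:

General solution: y = (1/7)x^3 + Cx^(-4)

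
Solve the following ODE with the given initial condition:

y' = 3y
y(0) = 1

General solution: y = Ce^(3x)
Applying IC y(0) = 1:
Particular solution: y = e^(3x)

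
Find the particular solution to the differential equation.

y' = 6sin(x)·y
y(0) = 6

General solution: y = Ce^(-6cos(x))
Applying IC y(0) = 6:
Particular solution: y = 6e^(6(1-cos(x)))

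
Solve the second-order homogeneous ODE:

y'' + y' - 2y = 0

Characteristic equation: r² + r - 2 = 0
Roots: r = 1, -2 (distinct real)
General solution: y = C₁e^x + C₂e^(-2x)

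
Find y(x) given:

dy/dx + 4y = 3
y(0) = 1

General solution: y = 3/4 + Ce^(-4x)
Applying y(0) = 1: C = 1 - 3/4 = 1/4
Particular solution: y = 3/4 + (1/4)e^(-4x)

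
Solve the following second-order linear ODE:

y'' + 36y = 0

Characteristic equation: r² + 36 = 0
Roots: r = ±6i (complex conjugates)
General solution: y = C₁cos(6x) + C₂sin(6x)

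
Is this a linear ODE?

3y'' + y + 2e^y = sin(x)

No. Nonlinear (e^y is nonlinear in y)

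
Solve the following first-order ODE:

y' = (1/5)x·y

Separating variables and integrating:
ln|y| = x^2/10 + C

General solution: y = Ce^(x^2/10)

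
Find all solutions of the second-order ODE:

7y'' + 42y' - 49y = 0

Characteristic equation: 7r² + 42r - 49 = 0
Divide by 7: r² + 6r - 7 = 0
Roots: r = 1, -7 (distinct real)
General solution: y = C₁e^x + C₂e^(-7x)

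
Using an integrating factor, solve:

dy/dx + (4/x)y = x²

Using integrating factor method:

General solution: y = (1/7)x^3 + Cx^(-4)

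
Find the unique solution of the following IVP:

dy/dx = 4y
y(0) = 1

General solution: y = Ce^(4x)
Applying IC y(0) = 1:
Particular solution: y = e^(4x)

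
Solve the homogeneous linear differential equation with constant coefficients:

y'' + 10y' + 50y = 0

Characteristic equation: r² + 10r + 50 = 0
Roots: r = -5 ± 5i (complex conjugates)
General solution: y = e^(-5x)(C₁cos(5x) + C₂sin(5x))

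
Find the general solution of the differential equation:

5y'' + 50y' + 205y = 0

Characteristic equation: 5r² + 50r + 205 = 0
Divide by 5: r² + 10r + 41 = 0
Roots: r = -5 ± 4i (complex conjugates)
General solution: y = e^(-5x)(C₁cos(4x) + C₂sin(4x))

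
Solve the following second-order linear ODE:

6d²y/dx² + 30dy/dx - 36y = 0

Characteristic equation: 6r² + 30r - 36 = 0
Divide by 6: r² + 5r - 6 = 0
Roots: r = 1, -6 (distinct real)
General solution: y = C₁e^x + C₂e^(-6x)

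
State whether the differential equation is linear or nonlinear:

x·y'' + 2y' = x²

Linear (y and its derivatives appear to the first power only, no products of y terms)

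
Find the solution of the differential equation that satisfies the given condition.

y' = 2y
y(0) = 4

General solution: y = Ce^(2x)
Applying IC y(0) = 4:
Particular solution: y = 4e^(2x)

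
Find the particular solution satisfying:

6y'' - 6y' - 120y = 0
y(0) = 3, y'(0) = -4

General solution: y = C₁e^(5x) + C₂e^(-4x)
Applying ICs: C₁ = 8/9, C₂ = 19/9
Particular solution: y = (8/9)e^(5x) + (19/9)e^(-4x)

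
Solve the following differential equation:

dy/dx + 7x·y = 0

Using integrating factor method:

General solution: y = Ce^(-7x^2/2)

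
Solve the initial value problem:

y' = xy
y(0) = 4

General solution: y = Ce^(x²/2)
Applying IC y(0) = 4:
Particular solution: y = 4e^(x²/2)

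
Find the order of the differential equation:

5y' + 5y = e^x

The order is 1 (highest derivative is of order 1).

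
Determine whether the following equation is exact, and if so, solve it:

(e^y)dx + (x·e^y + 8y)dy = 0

Verify exactness: ∂M/∂y = ∂N/∂x ✓
Find F(x,y) such that ∂F/∂x = M, ∂F/∂y = N
Solution: x·e^y + 4y² = C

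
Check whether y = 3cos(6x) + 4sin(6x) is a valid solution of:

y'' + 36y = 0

Verification:
y'' = -108cos(6x) - 144sin(6x)
y'' + 36y = 0 ✓

Yes, it is a solution.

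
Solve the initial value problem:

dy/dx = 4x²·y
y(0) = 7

General solution: y = Ce^(4x³/3)
Applying IC y(0) = 7:
Particular solution: y = 7e^(4x³/3)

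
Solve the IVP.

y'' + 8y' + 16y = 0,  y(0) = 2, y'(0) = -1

General solution: y = (C₁ + C₂x)e^(-4x)
Repeated root r = -4
Applying ICs: C₁ = 2, C₂ = 7
Particular solution: y = (2 + 7x)e^(-4x)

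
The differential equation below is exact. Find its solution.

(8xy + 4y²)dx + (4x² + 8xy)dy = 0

Verify exactness: ∂M/∂y = ∂N/∂x ✓
Find F(x,y) such that ∂F/∂x = M, ∂F/∂y = N
Solution: 4x²y + 4xy² = C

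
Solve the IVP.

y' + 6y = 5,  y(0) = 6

General solution: y = 5/6 + Ce^(-6x)
Applying y(0) = 6: C = 6 - 5/6 = 31/6
Particular solution: y = 5/6 + (31/6)e^(-6x)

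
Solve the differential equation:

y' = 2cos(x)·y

Separating variables and integrating:
ln|y| = 2sin(x) + C

General solution: y = Ce^(2sin(x))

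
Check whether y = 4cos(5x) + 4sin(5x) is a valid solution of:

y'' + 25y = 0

Verification:
y'' = -100cos(5x) - 100sin(5x)
y'' + 25y = 0 ✓

Yes, it is a solution.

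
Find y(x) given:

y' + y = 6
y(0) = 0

General solution: y = 6 + Ce^(-x)
Applying y(0) = 0: C = 0 - 6 = -6
Particular solution: y = 6 - 6e^(-x)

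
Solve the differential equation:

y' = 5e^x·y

Separating variables and integrating:
ln|y| = 5e^x + C

General solution: y = Ce^(5e^x)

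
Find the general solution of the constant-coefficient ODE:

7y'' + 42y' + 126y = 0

Characteristic equation: 7r² + 42r + 126 = 0
Divide by 7: r² + 6r + 18 = 0
Roots: r = -3 ± 3i (complex conjugates)
General solution: y = e^(-3x)(C₁cos(3x) + C₂sin(3x))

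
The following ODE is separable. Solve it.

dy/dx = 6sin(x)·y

Separating variables and integrating:
ln|y| = -6cos(x) + C

General solution: y = Ce^(-6cos(x))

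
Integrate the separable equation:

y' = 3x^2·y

Separating variables and integrating:
ln|y| = x^3 + C

General solution: y = Ce^(x^3)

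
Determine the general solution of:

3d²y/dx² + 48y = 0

Characteristic equation: 3r² + 48 = 0
Divide by 3: r² + 16 = 0
Roots: r = ±4i (complex conjugates)
General solution: y = C₁cos(4x) + C₂sin(4x)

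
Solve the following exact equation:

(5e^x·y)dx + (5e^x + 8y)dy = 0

Verify exactness: ∂M/∂y = ∂N/∂x ✓
Find F(x,y) such that ∂F/∂x = M, ∂F/∂y = N
Solution: 5e^x·y + 4y² = C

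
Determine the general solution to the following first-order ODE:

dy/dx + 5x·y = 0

Using integrating factor method:

General solution: y = Ce^(-5x^2/2)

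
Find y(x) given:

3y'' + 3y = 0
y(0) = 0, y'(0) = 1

General solution: y = C₁cos(x) + C₂sin(x)
Complex roots r = ±i
Applying ICs: C₁ = 0, C₂ = 1
Particular solution: y = sin(x)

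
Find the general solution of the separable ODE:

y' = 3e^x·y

Separating variables and integrating:
ln|y| = 3e^x + C

General solution: y = Ce^(3e^x)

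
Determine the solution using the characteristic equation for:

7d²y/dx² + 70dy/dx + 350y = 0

Characteristic equation: 7r² + 70r + 350 = 0
Divide by 7: r² + 10r + 50 = 0
Roots: r = -5 ± 5i (complex conjugates)
General solution: y = e^(-5x)(C₁cos(5x) + C₂sin(5x))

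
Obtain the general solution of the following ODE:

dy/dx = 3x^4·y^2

Separating variables and integrating:
-1/y = 3x^5/5 + C

General solution: y^-1 = (-3/5)x^5 + C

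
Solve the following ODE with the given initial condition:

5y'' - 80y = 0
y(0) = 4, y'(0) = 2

General solution: y = C₁e^(4x) + C₂e^(-4x)
Applying ICs: C₁ = 9/4, C₂ = 7/4
Particular solution: y = (9/4)e^(4x) + (7/4)e^(-4x)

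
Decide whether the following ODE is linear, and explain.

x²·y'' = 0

Linear (y and its derivatives appear to the first power only, no products of y terms)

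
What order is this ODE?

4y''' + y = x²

The order is 3 (highest derivative is of order 3).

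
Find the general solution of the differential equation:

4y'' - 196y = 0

Characteristic equation: 4r² - 196 = 0
Divide by 4: r² - 49 = 0
Roots: r = 7, -7 (distinct real)
General solution: y = C₁e^(7x) + C₂e^(-7x)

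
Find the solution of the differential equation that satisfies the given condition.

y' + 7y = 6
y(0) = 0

General solution: y = 6/7 + Ce^(-7x)
Applying y(0) = 0: C = 0 - 6/7 = -6/7
Particular solution: y = 6/7 - (6/7)e^(-7x)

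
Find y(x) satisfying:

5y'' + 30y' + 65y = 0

Characteristic equation: 5r² + 30r + 65 = 0
Divide by 5: r² + 6r + 13 = 0
Roots: r = -3 ± 2i (complex conjugates)
General solution: y = e^(-3x)(C₁cos(2x) + C₂sin(2x))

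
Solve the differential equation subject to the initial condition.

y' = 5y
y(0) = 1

General solution: y = Ce^(5x)
Applying IC y(0) = 1:
Particular solution: y = e^(5x)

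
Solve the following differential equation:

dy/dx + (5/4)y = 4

Using integrating factor method:

General solution: y = 16/5 + Ce^(-5x/4)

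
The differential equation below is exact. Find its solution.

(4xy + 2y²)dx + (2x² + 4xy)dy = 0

Verify exactness: ∂M/∂y = ∂N/∂x ✓
Find F(x,y) such that ∂F/∂x = M, ∂F/∂y = N
Solution: 2x²y + 2xy² = C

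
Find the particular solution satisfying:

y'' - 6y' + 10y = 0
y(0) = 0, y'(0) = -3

General solution: y = e^(3x)(C₁cos(x) + C₂sin(x))
Complex roots r = 3 ± i
Applying ICs: C₁ = 0, C₂ = -3
Particular solution: y = e^(3x)(-3sin(x))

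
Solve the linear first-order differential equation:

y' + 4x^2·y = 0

Using integrating factor method:

General solution: y = Ce^(-4x^3/3)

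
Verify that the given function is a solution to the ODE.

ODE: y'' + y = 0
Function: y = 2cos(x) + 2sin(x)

Verification:
y'' = -2cos(x) - 2sin(x)
y'' + y = 0 ✓

Yes, it is a solution.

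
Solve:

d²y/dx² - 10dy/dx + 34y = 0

Characteristic equation: r² - 10r + 34 = 0
Roots: r = 5 ± 3i (complex conjugates)
General solution: y = e^(5x)(C₁cos(3x) + C₂sin(3x))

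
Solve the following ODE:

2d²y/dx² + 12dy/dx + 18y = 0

Characteristic equation: 2r² + 12r + 18 = 0
Divide by 2: r² + 6r + 9 = 0
Factored: (r + 3)² = 0
Repeated root: r = -3
General solution: y = (C₁ + C₂x)e^(-3x)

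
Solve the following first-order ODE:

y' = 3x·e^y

Separating variables and integrating:
-e^(-y) = 3x²/2 + C

General solution: y = -ln(C - 3x²/2)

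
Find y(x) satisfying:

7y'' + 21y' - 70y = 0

Characteristic equation: 7r² + 21r - 70 = 0
Divide by 7: r² + 3r - 10 = 0
Roots: r = 2, -5 (distinct real)
General solution: y = C₁e^(2x) + C₂e^(-5x)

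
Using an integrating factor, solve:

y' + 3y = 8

Using integrating factor method:

General solution: y = 8/3 + Ce^(-3x)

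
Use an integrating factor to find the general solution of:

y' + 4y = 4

Using integrating factor method:

General solution: y = 1 + Ce^(-4x)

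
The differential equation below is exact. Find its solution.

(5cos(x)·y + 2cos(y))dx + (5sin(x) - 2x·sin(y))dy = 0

Verify exactness: ∂M/∂y = ∂N/∂x ✓
Find F(x,y) such that ∂F/∂x = M, ∂F/∂y = N
Solution: 5sin(x)·y + 2x·cos(y) = C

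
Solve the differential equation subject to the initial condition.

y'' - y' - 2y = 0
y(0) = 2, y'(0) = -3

General solution: y = C₁e^(2x) + C₂e^(-x)
Applying ICs: C₁ = -1/3, C₂ = 7/3
Particular solution: y = -(1/3)e^(2x) + (7/3)e^(-x)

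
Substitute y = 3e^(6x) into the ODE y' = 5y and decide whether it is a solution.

Verification:
y = 3e^(6x)
y' = 18e^(6x)
But 5y = 15e^(6x)
y' ≠ 5y — the derivative does not match

No, it is not a solution.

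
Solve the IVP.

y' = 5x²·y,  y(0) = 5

General solution: y = Ce^(5x³/3)
Applying IC y(0) = 5:
Particular solution: y = 5e^(5x³/3)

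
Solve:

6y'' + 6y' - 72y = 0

Characteristic equation: 6r² + 6r - 72 = 0
Divide by 6: r² + r - 12 = 0
Roots: r = 3, -4 (distinct real)
General solution: y = C₁e^(3x) + C₂e^(-4x)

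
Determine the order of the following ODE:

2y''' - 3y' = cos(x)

The order is 3 (highest derivative is of order 3).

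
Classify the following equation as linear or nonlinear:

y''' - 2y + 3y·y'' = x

Nonlinear (y·y'' term)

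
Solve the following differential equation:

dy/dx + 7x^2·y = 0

Using integrating factor method:

General solution: y = Ce^(-7x^3/3)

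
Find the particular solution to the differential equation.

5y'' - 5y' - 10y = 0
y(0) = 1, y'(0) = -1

General solution: y = C₁e^(2x) + C₂e^(-x)
Applying ICs: C₁ = 0, C₂ = 1
Particular solution: y = e^(-x)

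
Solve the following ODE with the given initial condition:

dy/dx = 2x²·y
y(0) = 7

General solution: y = Ce^(2x³/3)
Applying IC y(0) = 7:
Particular solution: y = 7e^(2x³/3)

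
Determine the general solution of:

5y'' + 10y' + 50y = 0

Characteristic equation: 5r² + 10r + 50 = 0
Divide by 5: r² + 2r + 10 = 0
Roots: r = -1 ± 3i (complex conjugates)
General solution: y = e^(-x)(C₁cos(3x) + C₂sin(3x))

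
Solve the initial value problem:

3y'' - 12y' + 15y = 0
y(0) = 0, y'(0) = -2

General solution: y = e^(2x)(C₁cos(x) + C₂sin(x))
Complex roots r = 2 ± i
Applying ICs: C₁ = 0, C₂ = -2
Particular solution: y = e^(2x)(-2sin(x))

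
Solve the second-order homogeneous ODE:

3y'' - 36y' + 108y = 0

Characteristic equation: 3r² - 36r + 108 = 0
Divide by 3: r² - 12r + 36 = 0
Factored: (r - 6)² = 0
Repeated root: r = 6
General solution: y = (C₁ + C₂x)e^(6x)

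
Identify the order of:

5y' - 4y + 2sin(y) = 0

The order is 1 (highest derivative is of order 1).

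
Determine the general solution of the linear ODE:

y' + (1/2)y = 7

Using integrating factor method:

General solution: y = 14 + Ce^(-x/2)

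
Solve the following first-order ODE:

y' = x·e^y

Separating variables and integrating:
-e^(-y) = x²/2 + C

General solution: y = -ln(C - x²/2)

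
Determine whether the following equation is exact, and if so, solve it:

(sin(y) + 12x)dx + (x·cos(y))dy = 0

Verify exactness: ∂M/∂y = ∂N/∂x ✓
Find F(x,y) such that ∂F/∂x = M, ∂F/∂y = N
Solution: x·sin(y) + 6x² = C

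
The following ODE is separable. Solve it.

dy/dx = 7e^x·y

Separating variables and integrating:
ln|y| = 7e^x + C

General solution: y = Ce^(7e^x)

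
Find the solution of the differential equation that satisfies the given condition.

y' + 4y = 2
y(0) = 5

General solution: y = 1/2 + Ce^(-4x)
Applying y(0) = 5: C = 5 - 1/2 = 9/2
Particular solution: y = 1/2 + (9/2)e^(-4x)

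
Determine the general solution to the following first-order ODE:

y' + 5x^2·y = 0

Using integrating factor method:

General solution: y = Ce^(-5x^3/3)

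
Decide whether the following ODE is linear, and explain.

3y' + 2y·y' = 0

Nonlinear (product y·y')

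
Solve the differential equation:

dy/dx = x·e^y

Separating variables and integrating:
-e^(-y) = x²/2 + C

General solution: y = -ln(C - x²/2)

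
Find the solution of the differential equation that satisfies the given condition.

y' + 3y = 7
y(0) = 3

General solution: y = 7/3 + Ce^(-3x)
Applying y(0) = 3: C = 3 - 7/3 = 2/3
Particular solution: y = 7/3 + (2/3)e^(-3x)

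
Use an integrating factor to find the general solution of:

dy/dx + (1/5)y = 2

Using integrating factor method:

General solution: y = 10 + Ce^(-x/5)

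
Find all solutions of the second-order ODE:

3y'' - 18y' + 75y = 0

Characteristic equation: 3r² - 18r + 75 = 0
Divide by 3: r² - 6r + 25 = 0
Roots: r = 3 ± 4i (complex conjugates)
General solution: y = e^(3x)(C₁cos(4x) + C₂sin(4x))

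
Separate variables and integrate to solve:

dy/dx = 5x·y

Separating variables and integrating:
ln|y| = 5x^2/2 + C

General solution: y = Ce^(5x^2/2)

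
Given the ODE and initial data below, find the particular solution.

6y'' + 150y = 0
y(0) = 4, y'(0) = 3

General solution: y = C₁cos(5x) + C₂sin(5x)
Complex roots r = ±5i
Applying ICs: C₁ = 4, C₂ = 3/5
Particular solution: y = 4cos(5x) + (3/5)sin(5x)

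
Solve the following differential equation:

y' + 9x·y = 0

Using integrating factor method:

General solution: y = Ce^(-9x^2/2)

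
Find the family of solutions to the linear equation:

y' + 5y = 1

Using integrating factor method:

General solution: y = 1/5 + Ce^(-5x)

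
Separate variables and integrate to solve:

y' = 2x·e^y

Separating variables and integrating:
-e^(-y) = x² + C

General solution: y = -ln(C - x²)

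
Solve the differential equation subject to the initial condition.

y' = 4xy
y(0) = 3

General solution: y = Ce^(2x²)
Applying IC y(0) = 3:
Particular solution: y = 3e^(2x²)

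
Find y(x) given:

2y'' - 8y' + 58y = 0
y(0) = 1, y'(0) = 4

General solution: y = e^(2x)(C₁cos(5x) + C₂sin(5x))
Complex roots r = 2 ± 5i
Applying ICs: C₁ = 1, C₂ = 2/5
Particular solution: y = e^(2x)(cos(5x) + (2/5)sin(5x))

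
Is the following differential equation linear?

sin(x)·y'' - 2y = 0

Yes. Linear (y and its derivatives appear to the first power only, no products of y terms)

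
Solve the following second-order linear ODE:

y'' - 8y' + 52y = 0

Characteristic equation: r² - 8r + 52 = 0
Roots: r = 4 ± 6i (complex conjugates)
General solution: y = e^(4x)(C₁cos(6x) + C₂sin(6x))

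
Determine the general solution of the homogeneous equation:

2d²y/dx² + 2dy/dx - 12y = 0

Characteristic equation: 2r² + 2r - 12 = 0
Divide by 2: r² + r - 6 = 0
Roots: r = 2, -3 (distinct real)
General solution: y = C₁e^(2x) + C₂e^(-3x)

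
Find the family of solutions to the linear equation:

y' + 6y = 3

Using integrating factor method:

General solution: y = 1/2 + Ce^(-6x)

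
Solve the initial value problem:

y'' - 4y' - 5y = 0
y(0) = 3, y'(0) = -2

General solution: y = C₁e^(5x) + C₂e^(-x)
Applying ICs: C₁ = 1/6, C₂ = 17/6
Particular solution: y = (1/6)e^(5x) + (17/6)e^(-x)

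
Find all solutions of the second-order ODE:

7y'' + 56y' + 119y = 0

Characteristic equation: 7r² + 56r + 119 = 0
Divide by 7: r² + 8r + 17 = 0
Roots: r = -4 ± i (complex conjugates)
General solution: y = e^(-4x)(C₁cos(x) + C₂sin(x))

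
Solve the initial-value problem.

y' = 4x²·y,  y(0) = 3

General solution: y = Ce^(4x³/3)
Applying IC y(0) = 3:
Particular solution: y = 3e^(4x³/3)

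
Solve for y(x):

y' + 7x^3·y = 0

Using integrating factor method:

General solution: y = Ce^(-7x^4/4)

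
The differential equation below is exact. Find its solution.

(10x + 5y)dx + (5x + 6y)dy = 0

Verify exactness: ∂M/∂y = ∂N/∂x ✓
Find F(x,y) such that ∂F/∂x = M, ∂F/∂y = N
Solution: 5x² + 5xy + 3y² = C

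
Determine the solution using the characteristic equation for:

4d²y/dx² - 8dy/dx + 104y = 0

Characteristic equation: 4r² - 8r + 104 = 0
Divide by 4: r² - 2r + 26 = 0
Roots: r = 1 ± 5i (complex conjugates)
General solution: y = e^x(C₁cos(5x) + C₂sin(5x))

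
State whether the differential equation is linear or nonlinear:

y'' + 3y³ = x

Nonlinear (y³ term)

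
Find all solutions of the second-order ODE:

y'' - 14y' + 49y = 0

Characteristic equation: r² - 14r + 49 = 0
Factored: (r - 7)² = 0
Repeated root: r = 7
General solution: y = (C₁ + C₂x)e^(7x)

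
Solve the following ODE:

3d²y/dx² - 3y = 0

Characteristic equation: 3r² - 3 = 0
Divide by 3: r² - 1 = 0
Roots: r = 1, -1 (distinct real)
General solution: y = C₁e^x + C₂e^(-x)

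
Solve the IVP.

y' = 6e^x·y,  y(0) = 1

General solution: y = Ce^(6e^x)
Applying IC y(0) = 1:
Particular solution: y = e^(6(e^x - 1))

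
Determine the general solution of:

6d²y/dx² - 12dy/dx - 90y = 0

Characteristic equation: 6r² - 12r - 90 = 0
Divide by 6: r² - 2r - 15 = 0
Roots: r = 5, -3 (distinct real)
General solution: y = C₁e^(5x) + C₂e^(-3x)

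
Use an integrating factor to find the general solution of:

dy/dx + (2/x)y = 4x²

Using integrating factor method:

General solution: y = (4/5)x^3 + Cx^(-2)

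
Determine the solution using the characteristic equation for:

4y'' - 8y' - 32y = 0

Characteristic equation: 4r² - 8r - 32 = 0
Divide by 4: r² - 2r - 8 = 0
Roots: r = 4, -2 (distinct real)
General solution: y = C₁e^(4x) + C₂e^(-2x)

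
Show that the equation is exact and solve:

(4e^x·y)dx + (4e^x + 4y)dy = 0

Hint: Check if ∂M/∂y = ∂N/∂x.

Verify exactness: ∂M/∂y = ∂N/∂x ✓
Find F(x,y) such that ∂F/∂x = M, ∂F/∂y = N
Solution: 4e^x·y + 2y² = C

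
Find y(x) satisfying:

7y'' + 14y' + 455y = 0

Characteristic equation: 7r² + 14r + 455 = 0
Divide by 7: r² + 2r + 65 = 0
Roots: r = -1 ± 8i (complex conjugates)
General solution: y = e^(-x)(C₁cos(8x) + C₂sin(8x))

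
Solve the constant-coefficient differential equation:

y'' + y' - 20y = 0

Characteristic equation: r² + r - 20 = 0
Roots: r = 4, -5 (distinct real)
General solution: y = C₁e^(4x) + C₂e^(-5x)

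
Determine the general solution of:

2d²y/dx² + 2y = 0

Characteristic equation: 2r² + 2 = 0
Divide by 2: r² + 1 = 0
Roots: r = ±i (complex conjugates)
General solution: y = C₁cos(x) + C₂sin(x)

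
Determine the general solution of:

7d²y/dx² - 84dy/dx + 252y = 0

Characteristic equation: 7r² - 84r + 252 = 0
Divide by 7: r² - 12r + 36 = 0
Factored: (r - 6)² = 0
Repeated root: r = 6
General solution: y = (C₁ + C₂x)e^(6x)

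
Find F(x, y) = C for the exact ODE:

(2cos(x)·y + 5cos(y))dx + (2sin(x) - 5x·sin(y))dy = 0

Verify exactness: ∂M/∂y = ∂N/∂x ✓
Find F(x,y) such that ∂F/∂x = M, ∂F/∂y = N
Solution: 2sin(x)·y + 5x·cos(y) = C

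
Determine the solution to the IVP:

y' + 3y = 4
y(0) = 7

General solution: y = 4/3 + Ce^(-3x)
Applying y(0) = 7: C = 7 - 4/3 = 17/3
Particular solution: y = 4/3 + (17/3)e^(-3x)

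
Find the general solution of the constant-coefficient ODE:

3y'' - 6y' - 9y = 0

Characteristic equation: 3r² - 6r - 9 = 0
Divide by 3: r² - 2r - 3 = 0
Roots: r = 3, -1 (distinct real)
General solution: y = C₁e^(3x) + C₂e^(-x)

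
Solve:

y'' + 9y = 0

Characteristic equation: r² + 9 = 0
Roots: r = ±3i (complex conjugates)
General solution: y = C₁cos(3x) + C₂sin(3x)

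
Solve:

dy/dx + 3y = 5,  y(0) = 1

General solution: y = 5/3 + Ce^(-3x)
Applying y(0) = 1: C = 1 - 5/3 = -2/3
Particular solution: y = 5/3 - (2/3)e^(-3x)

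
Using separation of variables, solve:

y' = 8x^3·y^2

Separating variables and integrating:
-1/y = 2x^4 + C

General solution: y^-1 = -2x^4 + C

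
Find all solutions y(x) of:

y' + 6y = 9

Using integrating factor method:

General solution: y = 3/2 + Ce^(-6x)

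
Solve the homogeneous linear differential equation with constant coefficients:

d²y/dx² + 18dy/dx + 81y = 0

Characteristic equation: r² + 18r + 81 = 0
Factored: (r + 9)² = 0
Repeated root: r = -9
General solution: y = (C₁ + C₂x)e^(-9x)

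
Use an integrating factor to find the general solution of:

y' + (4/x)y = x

Using integrating factor method:

General solution: y = (1/6)x^2 + Cx^(-4)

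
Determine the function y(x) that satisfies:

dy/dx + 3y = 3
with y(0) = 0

General solution: y = 1 + Ce^(-3x)
Applying y(0) = 0: C = 0 - 1 = -1
Particular solution: y = 1 - e^(-3x)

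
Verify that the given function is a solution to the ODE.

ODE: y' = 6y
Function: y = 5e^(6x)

Verification:
y = 5e^(6x)
y' = 30e^(6x)
6y = 30e^(6x)
y' = 6y ✓

Yes, it is a solution.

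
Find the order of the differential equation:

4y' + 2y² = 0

The order is 1 (highest derivative is of order 1).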